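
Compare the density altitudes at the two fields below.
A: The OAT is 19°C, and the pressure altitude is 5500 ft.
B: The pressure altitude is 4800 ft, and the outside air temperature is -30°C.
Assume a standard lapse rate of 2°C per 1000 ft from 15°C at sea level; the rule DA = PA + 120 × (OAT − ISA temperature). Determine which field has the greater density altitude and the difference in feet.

A by 6748 ft

A: ISA temp = 4°C, deviation +15°C, DA = 5500 + 120 × 15 = 7300 ft.
B: ISA temp = 5.4°C, deviation -35.4°C, DA = 4800 + 120 × (-35.4) = 552 ft.
A is higher by 7300 − 552 = 6748 ft.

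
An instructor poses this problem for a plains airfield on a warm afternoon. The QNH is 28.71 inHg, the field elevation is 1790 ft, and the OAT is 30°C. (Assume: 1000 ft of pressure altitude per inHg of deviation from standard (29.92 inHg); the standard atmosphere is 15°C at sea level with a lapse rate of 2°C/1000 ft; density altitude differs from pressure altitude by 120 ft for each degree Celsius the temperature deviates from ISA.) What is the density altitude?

5520 ft

Pressure altitude = 1790 + (29.92 − 28.71) × 1000 = 1790 + (+1210) = 3000 ft.
ISA temperature at 3000 ft = 15 − 2 × (3000/1000) = 9°C.
ISA deviation = 30 − 9 = +21°C.
Density altitude = 3000 + 120 × (21) = 5520 ft.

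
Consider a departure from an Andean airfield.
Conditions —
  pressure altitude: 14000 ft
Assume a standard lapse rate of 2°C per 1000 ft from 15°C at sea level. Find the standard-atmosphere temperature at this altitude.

ISA temperature = 15 − 2 × (14000/1000) = 15 − 28 = -13°C.

-13°C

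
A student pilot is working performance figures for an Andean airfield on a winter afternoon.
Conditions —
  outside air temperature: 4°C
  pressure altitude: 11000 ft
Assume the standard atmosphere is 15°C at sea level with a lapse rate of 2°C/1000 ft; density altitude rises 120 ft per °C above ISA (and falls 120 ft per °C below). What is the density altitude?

ISA temperature at 11000 ft = 15 − 2 × (11000/1000) = -7°C.
ISA deviation = 4 − (-7) = +11°C.
Density altitude = 11000 + 120 × (11) = 11000 + (+1320) = 12320 ft.

12320 ft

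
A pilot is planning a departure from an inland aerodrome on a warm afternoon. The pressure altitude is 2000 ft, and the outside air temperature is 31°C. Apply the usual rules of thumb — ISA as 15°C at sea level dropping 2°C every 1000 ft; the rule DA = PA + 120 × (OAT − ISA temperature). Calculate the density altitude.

4400 ft

ISA temperature at 2000 ft = 15 − 2 × (2000/1000) = 11°C.
ISA deviation = 31 − 11 = +20°C.
Density altitude = 2000 + 120 × (20) = 2000 + (+2400) = 4400 ft.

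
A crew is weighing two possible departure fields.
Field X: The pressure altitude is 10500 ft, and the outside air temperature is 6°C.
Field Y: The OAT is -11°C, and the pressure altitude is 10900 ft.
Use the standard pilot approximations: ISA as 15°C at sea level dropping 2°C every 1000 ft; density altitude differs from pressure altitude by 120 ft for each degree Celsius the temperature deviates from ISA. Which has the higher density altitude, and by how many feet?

Field X by 1544 ft

Field X: ISA temp = -6°C, deviation +12°C, DA = 10500 + 120 × 12 = 11940 ft.
Field Y: ISA temp = -6.8°C, deviation -4.2°C, DA = 10900 + 120 × (-4.2) = 10396 ft.
Field X is higher by 11940 − 10396 = 1544 ft.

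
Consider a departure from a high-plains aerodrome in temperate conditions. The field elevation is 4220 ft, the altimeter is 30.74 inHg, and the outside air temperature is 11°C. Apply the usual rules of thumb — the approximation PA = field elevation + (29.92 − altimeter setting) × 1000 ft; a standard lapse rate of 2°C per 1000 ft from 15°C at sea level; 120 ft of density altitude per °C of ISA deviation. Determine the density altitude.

Pressure altitude = 4220 + (29.92 − 30.74) × 1000 = 4220 + (-820) = 3400 ft.
ISA temperature at 3400 ft = 15 − 2 × (3400/1000) = 8.2°C.
ISA deviation = 11 − 8.2 = +2.8°C.
Density altitude = 3400 + 120 × (2.8) = 3736 ft.

3736 ft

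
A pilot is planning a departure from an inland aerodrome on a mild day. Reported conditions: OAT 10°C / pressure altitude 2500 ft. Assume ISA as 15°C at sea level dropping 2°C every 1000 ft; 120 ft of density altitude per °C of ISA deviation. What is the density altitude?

2500 ft

ISA temperature at 2500 ft = 15 − 2 × (2500/1000) = 10°C.
ISA deviation = 10 − 10 = 0°C.
Density altitude = 2500 + 120 × (0) = 2500 + (0) = 2500 ft.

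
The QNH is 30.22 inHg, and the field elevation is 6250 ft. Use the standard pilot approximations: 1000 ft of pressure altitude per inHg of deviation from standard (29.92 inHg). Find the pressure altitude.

Pressure correction = (29.92 − 30.22) × 1000 = -300 ft.
Pressure altitude = 6250 + (-300) = 5950 ft.

5950 ft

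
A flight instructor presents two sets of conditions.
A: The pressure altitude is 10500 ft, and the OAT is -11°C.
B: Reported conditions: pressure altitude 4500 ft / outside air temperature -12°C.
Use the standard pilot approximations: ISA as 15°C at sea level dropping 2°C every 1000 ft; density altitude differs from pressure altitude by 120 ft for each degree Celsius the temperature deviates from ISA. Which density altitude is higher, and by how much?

A: ISA temp = -6°C, deviation -5°C, DA = 10500 + 120 × (-5) = 9900 ft.
B: ISA temp = 6°C, deviation -18°C, DA = 4500 + 120 × (-18) = 2340 ft.
A is higher by 9900 − 2340 = 7560 ft.

A by 7560 ft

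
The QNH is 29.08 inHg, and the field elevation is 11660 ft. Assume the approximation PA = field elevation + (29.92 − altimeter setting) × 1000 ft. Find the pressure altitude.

12500 ft

Pressure correction = (29.92 − 29.08) × 1000 = +840 ft.
Pressure altitude = 11660 + (+840) = 12500 ft.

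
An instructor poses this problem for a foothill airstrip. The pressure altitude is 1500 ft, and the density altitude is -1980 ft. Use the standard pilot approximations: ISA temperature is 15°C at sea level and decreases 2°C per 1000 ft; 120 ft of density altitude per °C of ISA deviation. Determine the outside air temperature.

Density altitude − pressure altitude = -1980 − 1500 = -3480 ft.
At 120 ft/°C that is an ISA deviation of -3480/120 = -29°C.
ISA temperature at 1500 ft = 15 − 2 × (1500/1000) = 12°C.
OAT = ISA + deviation = 12 + (-29) = -17°C.

-17°C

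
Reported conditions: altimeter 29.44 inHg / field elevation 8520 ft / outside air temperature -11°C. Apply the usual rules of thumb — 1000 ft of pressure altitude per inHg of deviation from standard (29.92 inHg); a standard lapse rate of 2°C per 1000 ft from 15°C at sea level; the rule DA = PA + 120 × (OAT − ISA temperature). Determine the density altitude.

Pressure altitude = 8520 + (29.92 − 29.44) × 1000 = 8520 + (+480) = 9000 ft.
ISA temperature at 9000 ft = 15 − 2 × (9000/1000) = -3°C.
ISA deviation = -11 − (-3) = -8°C.
Density altitude = 9000 + 120 × (-8) = 8040 ft.

8040 ft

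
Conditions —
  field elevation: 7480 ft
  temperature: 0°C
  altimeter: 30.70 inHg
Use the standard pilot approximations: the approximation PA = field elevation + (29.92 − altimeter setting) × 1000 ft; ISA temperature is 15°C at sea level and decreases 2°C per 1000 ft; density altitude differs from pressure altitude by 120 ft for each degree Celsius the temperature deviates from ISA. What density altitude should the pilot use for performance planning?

6508 ft

Pressure altitude = 7480 + (29.92 − 30.70) × 1000 = 7480 + (-780) = 6700 ft.
ISA temperature at 6700 ft = 15 − 2 × (6700/1000) = 1.6°C.
ISA deviation = 0 − 1.6 = -1.6°C.
Density altitude = 6700 + 120 × (-1.6) = 6508 ft.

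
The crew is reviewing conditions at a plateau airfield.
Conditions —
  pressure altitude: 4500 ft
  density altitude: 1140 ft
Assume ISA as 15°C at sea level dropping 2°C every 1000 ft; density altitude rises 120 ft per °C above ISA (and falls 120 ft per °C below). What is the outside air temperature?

Density altitude − pressure altitude = 1140 − 4500 = -3360 ft.
At 120 ft/°C that is an ISA deviation of -3360/120 = -28°C.
ISA temperature at 4500 ft = 15 − 2 × (4500/1000) = 6°C.
OAT = ISA + deviation = 6 + (-28) = -22°C.

-22°C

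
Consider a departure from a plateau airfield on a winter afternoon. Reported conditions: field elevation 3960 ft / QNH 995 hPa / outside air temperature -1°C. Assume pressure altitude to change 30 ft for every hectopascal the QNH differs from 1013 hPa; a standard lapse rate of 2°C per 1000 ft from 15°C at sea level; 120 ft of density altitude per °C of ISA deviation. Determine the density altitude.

3660 ft

Pressure altitude = 3960 + (1013 − 995) × 30 = 3960 + (+540) = 4500 ft.
ISA temperature at 4500 ft = 15 − 2 × (4500/1000) = 6°C.
ISA deviation = -1 − 6 = -7°C.
Density altitude = 4500 + 120 × (-7) = 3660 ft.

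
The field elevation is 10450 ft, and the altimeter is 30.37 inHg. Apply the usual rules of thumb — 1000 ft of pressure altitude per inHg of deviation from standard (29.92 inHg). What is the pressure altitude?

10000 ft

Pressure correction = (29.92 − 30.37) × 1000 = -450 ft.
Pressure altitude = 10450 + (-450) = 10000 ft.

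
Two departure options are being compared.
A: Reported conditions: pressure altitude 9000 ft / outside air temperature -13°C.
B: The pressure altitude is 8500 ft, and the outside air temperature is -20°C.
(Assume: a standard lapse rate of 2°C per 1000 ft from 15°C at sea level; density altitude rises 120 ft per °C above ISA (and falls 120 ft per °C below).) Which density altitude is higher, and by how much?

A: ISA temp = -3°C, deviation -10°C, DA = 9000 + 120 × (-10) = 7800 ft.
B: ISA temp = -2°C, deviation -18°C, DA = 8500 + 120 × (-18) = 6340 ft.
A is higher by 7800 − 6340 = 1460 ft.

A by 1460 ft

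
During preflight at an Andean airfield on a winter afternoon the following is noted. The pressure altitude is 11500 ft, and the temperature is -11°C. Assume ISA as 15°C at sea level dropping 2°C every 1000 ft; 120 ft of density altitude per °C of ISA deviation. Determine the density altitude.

ISA temperature at 11500 ft = 15 − 2 × (11500/1000) = -8°C.
ISA deviation = -11 − (-8) = -3°C.
Density altitude = 11500 + 120 × (-3) = 11500 + (-360) = 11140 ft.

11140 ft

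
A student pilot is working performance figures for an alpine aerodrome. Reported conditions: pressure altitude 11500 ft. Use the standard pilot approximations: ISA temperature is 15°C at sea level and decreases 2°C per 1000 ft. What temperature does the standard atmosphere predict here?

ISA temperature = 15 − 2 × (11500/1000) = 15 − 23 = -8°C.

-8°C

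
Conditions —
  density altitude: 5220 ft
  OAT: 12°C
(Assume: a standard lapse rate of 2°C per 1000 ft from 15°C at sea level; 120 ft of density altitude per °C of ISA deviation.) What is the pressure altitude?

4500 ft

DA = PA + 120 × (OAT − (15 − 2·PA/1000)) = PA + 120·OAT − 1800 + 0.24·PA = 1.24·PA + 120·OAT − 1800.
So 1.24·PA = 5220 − 120 × 12 + 1800 = 5580.
PA = 5580 / 1.24 = 4500 ft.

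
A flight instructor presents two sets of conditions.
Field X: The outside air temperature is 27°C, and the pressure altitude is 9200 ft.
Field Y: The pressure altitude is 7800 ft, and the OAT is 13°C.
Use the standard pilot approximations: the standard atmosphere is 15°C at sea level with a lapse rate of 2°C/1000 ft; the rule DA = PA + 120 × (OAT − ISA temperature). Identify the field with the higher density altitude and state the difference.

Field X: ISA temp = -3.4°C, deviation +30.4°C, DA = 9200 + 120 × 30.4 = 12848 ft.
Field Y: ISA temp = -0.6°C, deviation +13.6°C, DA = 7800 + 120 × 13.6 = 9432 ft.
Field X is higher by 12848 − 9432 = 3416 ft.

Field X by 3416 ft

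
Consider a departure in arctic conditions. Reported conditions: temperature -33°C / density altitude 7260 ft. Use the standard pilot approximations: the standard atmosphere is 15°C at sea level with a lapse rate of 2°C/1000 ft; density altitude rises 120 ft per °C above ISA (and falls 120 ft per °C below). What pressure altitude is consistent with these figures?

10500 ft

DA = PA + 120 × (OAT − (15 − 2·PA/1000)) = PA + 120·OAT − 1800 + 0.24·PA = 1.24·PA + 120·OAT − 1800.
So 1.24·PA = 7260 − 120 × (-33) + 1800 = 13020.
PA = 13020 / 1.24 = 10500 ft.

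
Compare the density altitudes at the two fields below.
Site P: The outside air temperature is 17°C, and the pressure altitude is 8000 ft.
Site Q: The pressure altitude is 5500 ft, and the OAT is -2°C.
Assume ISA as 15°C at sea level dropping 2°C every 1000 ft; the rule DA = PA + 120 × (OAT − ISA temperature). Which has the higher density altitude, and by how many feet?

Site P: ISA temp = -1°C, deviation +18°C, DA = 8000 + 120 × 18 = 10160 ft.
Site Q: ISA temp = 4°C, deviation -6°C, DA = 5500 + 120 × (-6) = 4780 ft.
Site P is higher by 10160 − 4780 = 5380 ft.

Site P by 5380 ft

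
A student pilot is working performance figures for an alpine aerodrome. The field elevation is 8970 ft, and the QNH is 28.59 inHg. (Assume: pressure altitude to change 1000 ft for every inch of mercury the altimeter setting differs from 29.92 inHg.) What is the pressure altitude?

10300 ft

Pressure correction = (29.92 − 28.59) × 1000 = +1330 ft.
Pressure altitude = 8970 + (+1330) = 10300 ft.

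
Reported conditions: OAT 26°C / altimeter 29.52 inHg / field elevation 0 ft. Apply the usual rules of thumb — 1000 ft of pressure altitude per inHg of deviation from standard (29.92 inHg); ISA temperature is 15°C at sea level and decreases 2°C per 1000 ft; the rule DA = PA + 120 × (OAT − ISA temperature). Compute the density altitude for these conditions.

1816 ft

Pressure altitude = 0 + (29.92 − 29.52) × 1000 = 0 + (+400) = 400 ft.
ISA temperature at 400 ft = 15 − 2 × (400/1000) = 14.2°C.
ISA deviation = 26 − 14.2 = +11.8°C.
Density altitude = 400 + 120 × (11.8) = 1816 ft.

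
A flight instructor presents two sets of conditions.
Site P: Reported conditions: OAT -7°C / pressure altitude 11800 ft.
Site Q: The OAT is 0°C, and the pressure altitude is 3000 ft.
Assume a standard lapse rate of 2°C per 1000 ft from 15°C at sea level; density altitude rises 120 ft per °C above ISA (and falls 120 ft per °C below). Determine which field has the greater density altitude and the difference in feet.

Site P: ISA temp = -8.6°C, deviation +1.6°C, DA = 11800 + 120 × 1.6 = 11992 ft.
Site Q: ISA temp = 9°C, deviation -9°C, DA = 3000 + 120 × (-9) = 1920 ft.
Site P is higher by 11992 − 1920 = 10072 ft.

Site P by 10072 ft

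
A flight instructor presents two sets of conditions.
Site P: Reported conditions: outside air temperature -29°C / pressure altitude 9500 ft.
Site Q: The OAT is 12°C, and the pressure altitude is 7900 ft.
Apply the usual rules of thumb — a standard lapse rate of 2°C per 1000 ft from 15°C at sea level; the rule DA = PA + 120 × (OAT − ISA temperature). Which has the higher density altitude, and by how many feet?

Site P: ISA temp = -4°C, deviation -25°C, DA = 9500 + 120 × (-25) = 6500 ft.
Site Q: ISA temp = -0.8°C, deviation +12.8°C, DA = 7900 + 120 × 12.8 = 9436 ft.
Site Q is higher by 9436 − 6500 = 2936 ft.

Site Q by 2936 ft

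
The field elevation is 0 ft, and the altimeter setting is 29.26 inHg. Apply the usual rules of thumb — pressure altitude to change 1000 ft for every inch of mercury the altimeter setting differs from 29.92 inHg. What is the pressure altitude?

660 ft

Pressure correction = (29.92 − 29.26) × 1000 = +660 ft.
Pressure altitude = 0 + (+660) = 660 ft.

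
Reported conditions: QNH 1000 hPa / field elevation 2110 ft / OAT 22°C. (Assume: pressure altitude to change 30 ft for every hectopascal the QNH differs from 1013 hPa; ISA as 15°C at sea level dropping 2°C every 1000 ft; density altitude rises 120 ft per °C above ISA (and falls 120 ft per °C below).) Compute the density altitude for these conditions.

Pressure altitude = 2110 + (1013 − 1000) × 30 = 2110 + (+390) = 2500 ft.
ISA temperature at 2500 ft = 15 − 2 × (2500/1000) = 10°C.
ISA deviation = 22 − 10 = +12°C.
Density altitude = 2500 + 120 × (12) = 3940 ft.

3940 ft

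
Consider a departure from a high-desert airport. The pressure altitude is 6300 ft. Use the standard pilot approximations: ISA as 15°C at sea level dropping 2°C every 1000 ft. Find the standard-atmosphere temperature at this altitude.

ISA temperature = 15 − 2 × (6300/1000) = 15 − 12.6 = 2.4°C.

2.4°C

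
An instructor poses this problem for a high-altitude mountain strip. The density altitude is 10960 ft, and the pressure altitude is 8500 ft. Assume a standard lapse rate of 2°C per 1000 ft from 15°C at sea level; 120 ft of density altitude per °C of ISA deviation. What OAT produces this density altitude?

Density altitude − pressure altitude = 10960 − 8500 = +2460 ft.
At 120 ft/°C that is an ISA deviation of 2460/120 = +20.5°C.
ISA temperature at 8500 ft = 15 − 2 × (8500/1000) = -2°C.
OAT = ISA + deviation = -2 + (+20.5) = 18.5°C.

18.5°C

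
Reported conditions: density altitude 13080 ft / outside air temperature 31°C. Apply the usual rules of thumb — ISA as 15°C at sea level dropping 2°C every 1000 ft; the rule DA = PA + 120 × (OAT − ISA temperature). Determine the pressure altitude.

9000 ft

DA = PA + 120 × (OAT − (15 − 2·PA/1000)) = PA + 120·OAT − 1800 + 0.24·PA = 1.24·PA + 120·OAT − 1800.
So 1.24·PA = 13080 − 120 × 31 + 1800 = 11160.
PA = 11160 / 1.24 = 9000 ft.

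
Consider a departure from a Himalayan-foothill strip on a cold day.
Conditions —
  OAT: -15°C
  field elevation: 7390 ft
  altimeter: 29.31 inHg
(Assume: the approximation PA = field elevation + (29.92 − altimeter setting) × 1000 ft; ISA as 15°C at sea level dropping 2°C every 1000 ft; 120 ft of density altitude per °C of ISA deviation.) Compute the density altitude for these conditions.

Pressure altitude = 7390 + (29.92 − 29.31) × 1000 = 7390 + (+610) = 8000 ft.
ISA temperature at 8000 ft = 15 − 2 × (8000/1000) = -1°C.
ISA deviation = -15 − (-1) = -14°C.
Density altitude = 8000 + 120 × (-14) = 6320 ft.

6320 ft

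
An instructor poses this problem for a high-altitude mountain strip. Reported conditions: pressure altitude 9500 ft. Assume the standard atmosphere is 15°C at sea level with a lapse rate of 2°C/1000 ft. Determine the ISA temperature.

-4°C

ISA temperature = 15 − 2 × (9500/1000) = 15 − 19 = -4°C.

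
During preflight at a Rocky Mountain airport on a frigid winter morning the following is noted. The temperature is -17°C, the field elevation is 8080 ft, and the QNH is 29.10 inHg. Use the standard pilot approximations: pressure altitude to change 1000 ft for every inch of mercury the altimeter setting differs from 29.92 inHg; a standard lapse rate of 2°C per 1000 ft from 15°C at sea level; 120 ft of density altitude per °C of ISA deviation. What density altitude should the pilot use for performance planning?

Pressure altitude = 8080 + (29.92 − 29.10) × 1000 = 8080 + (+820) = 8900 ft.
ISA temperature at 8900 ft = 15 − 2 × (8900/1000) = -2.8°C.
ISA deviation = -17 − (-2.8) = -14.2°C.
Density altitude = 8900 + 120 × (-14.2) = 7196 ft.

7196 ft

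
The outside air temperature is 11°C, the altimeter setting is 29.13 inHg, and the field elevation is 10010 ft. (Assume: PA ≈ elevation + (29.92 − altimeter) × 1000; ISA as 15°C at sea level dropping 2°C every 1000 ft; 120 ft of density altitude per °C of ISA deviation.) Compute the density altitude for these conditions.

Pressure altitude = 10010 + (29.92 − 29.13) × 1000 = 10010 + (+790) = 10800 ft.
ISA temperature at 10800 ft = 15 − 2 × (10800/1000) = -6.6°C.
ISA deviation = 11 − (-6.6) = +17.6°C.
Density altitude = 10800 + 120 × (17.6) = 12912 ft.

12912 ft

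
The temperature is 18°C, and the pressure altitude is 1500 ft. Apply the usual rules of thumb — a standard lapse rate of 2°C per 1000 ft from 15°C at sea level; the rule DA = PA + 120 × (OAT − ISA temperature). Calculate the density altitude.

2220 ft

ISA temperature at 1500 ft = 15 − 2 × (1500/1000) = 12°C.
ISA deviation = 18 − 12 = +6°C.
Density altitude = 1500 + 120 × (6) = 1500 + (+720) = 2220 ft.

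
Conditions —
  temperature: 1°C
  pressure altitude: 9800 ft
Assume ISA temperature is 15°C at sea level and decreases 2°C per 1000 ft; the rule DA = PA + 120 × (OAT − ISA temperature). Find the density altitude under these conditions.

ISA temperature at 9800 ft = 15 − 2 × (9800/1000) = -4.6°C.
ISA deviation = 1 − (-4.6) = +5.6°C.
Density altitude = 9800 + 120 × (5.6) = 9800 + (+672) = 10472 ft.

10472 ft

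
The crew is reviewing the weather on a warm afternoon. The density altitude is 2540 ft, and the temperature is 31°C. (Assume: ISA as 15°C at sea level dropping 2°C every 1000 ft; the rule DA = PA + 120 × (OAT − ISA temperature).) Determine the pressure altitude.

500 ft

DA = PA + 120 × (OAT − (15 − 2·PA/1000)) = PA + 120·OAT − 1800 + 0.24·PA = 1.24·PA + 120·OAT − 1800.
So 1.24·PA = 2540 − 120 × 31 + 1800 = 620.
PA = 620 / 1.24 = 500 ft.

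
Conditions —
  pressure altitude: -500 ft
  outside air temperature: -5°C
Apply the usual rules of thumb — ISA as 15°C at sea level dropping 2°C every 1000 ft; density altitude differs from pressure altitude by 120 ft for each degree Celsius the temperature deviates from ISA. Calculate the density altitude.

-3020 ft

ISA temperature at -500 ft = 15 − 2 × (-500/1000) = 16°C.
ISA deviation = -5 − 16 = -21°C.
Density altitude = -500 + 120 × (-21) = -500 + (-2520) = -3020 ft.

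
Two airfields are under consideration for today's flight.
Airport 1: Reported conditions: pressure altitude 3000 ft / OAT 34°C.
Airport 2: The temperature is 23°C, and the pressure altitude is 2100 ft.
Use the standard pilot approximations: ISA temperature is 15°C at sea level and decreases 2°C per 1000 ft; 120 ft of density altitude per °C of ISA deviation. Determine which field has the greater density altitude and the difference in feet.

Airport 1: ISA temp = 9°C, deviation +25°C, DA = 3000 + 120 × 25 = 6000 ft.
Airport 2: ISA temp = 10.8°C, deviation +12.2°C, DA = 2100 + 120 × 12.2 = 3564 ft.
Airport 1 is higher by 6000 − 3564 = 2436 ft.

Airport 1 by 2436 ft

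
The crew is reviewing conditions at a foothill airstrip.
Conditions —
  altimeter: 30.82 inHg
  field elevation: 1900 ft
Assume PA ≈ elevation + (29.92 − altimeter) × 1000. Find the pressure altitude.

Pressure correction = (29.92 − 30.82) × 1000 = -900 ft.
Pressure altitude = 1900 + (-900) = 1000 ft.

1000 ft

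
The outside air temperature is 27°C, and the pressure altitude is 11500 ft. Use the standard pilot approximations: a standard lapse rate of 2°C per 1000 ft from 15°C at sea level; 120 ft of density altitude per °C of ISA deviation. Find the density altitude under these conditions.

ISA temperature at 11500 ft = 15 − 2 × (11500/1000) = -8°C.
ISA deviation = 27 − (-8) = +35°C.
Density altitude = 11500 + 120 × (35) = 11500 + (+4200) = 15700 ft.

15700 ft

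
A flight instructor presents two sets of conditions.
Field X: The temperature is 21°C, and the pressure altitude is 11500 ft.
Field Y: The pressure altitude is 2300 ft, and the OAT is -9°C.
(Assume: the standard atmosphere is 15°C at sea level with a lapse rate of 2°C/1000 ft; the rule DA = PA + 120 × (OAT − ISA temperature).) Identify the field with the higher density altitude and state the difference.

Field X by 15008 ft

Field X: ISA temp = -8°C, deviation +29°C, DA = 11500 + 120 × 29 = 14980 ft.
Field Y: ISA temp = 10.4°C, deviation -19.4°C, DA = 2300 + 120 × (-19.4) = -28 ft.
Field X is higher by 14980 − (-28) = 15008 ft.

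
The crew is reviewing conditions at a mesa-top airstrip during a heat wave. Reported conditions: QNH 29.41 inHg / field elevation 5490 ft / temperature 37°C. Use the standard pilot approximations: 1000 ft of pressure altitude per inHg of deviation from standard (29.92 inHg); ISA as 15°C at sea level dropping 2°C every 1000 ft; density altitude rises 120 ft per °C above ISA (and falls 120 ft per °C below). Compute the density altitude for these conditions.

Pressure altitude = 5490 + (29.92 − 29.41) × 1000 = 5490 + (+510) = 6000 ft.
ISA temperature at 6000 ft = 15 − 2 × (6000/1000) = 3°C.
ISA deviation = 37 − 3 = +34°C.
Density altitude = 6000 + 120 × (34) = 10080 ft.

10080 ft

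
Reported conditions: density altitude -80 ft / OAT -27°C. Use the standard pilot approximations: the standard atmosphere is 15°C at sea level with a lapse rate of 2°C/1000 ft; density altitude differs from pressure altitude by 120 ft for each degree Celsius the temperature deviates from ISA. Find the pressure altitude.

4000 ft

DA = PA + 120 × (OAT − (15 − 2·PA/1000)) = PA + 120·OAT − 1800 + 0.24·PA = 1.24·PA + 120·OAT − 1800.
So 1.24·PA = -80 − 120 × (-27) + 1800 = 4960.
PA = 4960 / 1.24 = 4000 ft.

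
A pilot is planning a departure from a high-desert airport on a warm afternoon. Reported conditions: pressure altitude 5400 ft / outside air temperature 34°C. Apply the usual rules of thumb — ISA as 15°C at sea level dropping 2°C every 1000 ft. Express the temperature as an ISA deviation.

ISA+29.8°C

ISA temperature at 5400 ft = 15 − 2 × (5400/1000) = 4.2°C.
Deviation = OAT − ISA = 34 − 4.2 = +29.8°C.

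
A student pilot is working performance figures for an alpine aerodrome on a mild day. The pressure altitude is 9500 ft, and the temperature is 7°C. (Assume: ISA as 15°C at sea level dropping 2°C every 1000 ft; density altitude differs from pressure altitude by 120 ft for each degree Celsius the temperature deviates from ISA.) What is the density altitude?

ISA temperature at 9500 ft = 15 − 2 × (9500/1000) = -4°C.
ISA deviation = 7 − (-4) = +11°C.
Density altitude = 9500 + 120 × (11) = 9500 + (+1320) = 10820 ft.

10820 ft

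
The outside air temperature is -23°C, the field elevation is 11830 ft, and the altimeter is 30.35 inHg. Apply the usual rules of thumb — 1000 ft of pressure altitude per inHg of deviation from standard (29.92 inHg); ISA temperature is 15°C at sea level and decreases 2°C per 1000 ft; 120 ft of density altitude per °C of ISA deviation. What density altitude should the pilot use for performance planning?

Pressure altitude = 11830 + (29.92 − 30.35) × 1000 = 11830 + (-430) = 11400 ft.
ISA temperature at 11400 ft = 15 − 2 × (11400/1000) = -7.8°C.
ISA deviation = -23 − (-7.8) = -15.2°C.
Density altitude = 11400 + 120 × (-15.2) = 9576 ft.

9576 ft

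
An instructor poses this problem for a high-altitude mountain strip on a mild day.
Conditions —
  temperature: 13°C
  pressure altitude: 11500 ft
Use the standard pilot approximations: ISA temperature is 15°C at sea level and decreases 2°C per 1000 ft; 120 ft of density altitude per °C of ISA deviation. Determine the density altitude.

ISA temperature at 11500 ft = 15 − 2 × (11500/1000) = -8°C.
ISA deviation = 13 − (-8) = +21°C.
Density altitude = 11500 + 120 × (21) = 11500 + (+2520) = 14020 ft.

14020 ft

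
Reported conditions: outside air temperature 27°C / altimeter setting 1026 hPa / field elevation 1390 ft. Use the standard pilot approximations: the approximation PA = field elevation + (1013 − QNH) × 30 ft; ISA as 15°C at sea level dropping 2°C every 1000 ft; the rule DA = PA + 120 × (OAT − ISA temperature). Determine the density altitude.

2680 ft

Pressure altitude = 1390 + (1013 − 1026) × 30 = 1390 + (-390) = 1000 ft.
ISA temperature at 1000 ft = 15 − 2 × (1000/1000) = 13°C.
ISA deviation = 27 − 13 = +14°C.
Density altitude = 1000 + 120 × (14) = 2680 ft.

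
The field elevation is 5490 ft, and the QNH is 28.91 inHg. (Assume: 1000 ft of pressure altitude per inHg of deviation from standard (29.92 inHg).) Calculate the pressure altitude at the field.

6500 ft

Pressure correction = (29.92 − 28.91) × 1000 = +1010 ft.
Pressure altitude = 5490 + (+1010) = 6500 ft.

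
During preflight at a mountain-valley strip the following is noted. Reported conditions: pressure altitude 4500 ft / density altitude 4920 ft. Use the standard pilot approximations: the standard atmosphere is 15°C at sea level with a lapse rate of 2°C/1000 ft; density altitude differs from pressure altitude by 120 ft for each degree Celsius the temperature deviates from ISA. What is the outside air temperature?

Density altitude − pressure altitude = 4920 − 4500 = +420 ft.
At 120 ft/°C that is an ISA deviation of 420/120 = +3.5°C.
ISA temperature at 4500 ft = 15 − 2 × (4500/1000) = 6°C.
OAT = ISA + deviation = 6 + (+3.5) = 9.5°C.

9.5°C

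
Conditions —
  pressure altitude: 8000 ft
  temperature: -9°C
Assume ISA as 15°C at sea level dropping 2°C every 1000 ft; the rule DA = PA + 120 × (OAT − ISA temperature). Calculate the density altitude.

ISA temperature at 8000 ft = 15 − 2 × (8000/1000) = -1°C.
ISA deviation = -9 − (-1) = -8°C.
Density altitude = 8000 + 120 × (-8) = 8000 + (-960) = 7040 ft.

7040 ft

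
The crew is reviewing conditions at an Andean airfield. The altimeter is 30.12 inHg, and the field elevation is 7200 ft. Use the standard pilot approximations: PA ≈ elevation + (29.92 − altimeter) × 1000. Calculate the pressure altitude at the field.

7000 ft

Pressure correction = (29.92 − 30.12) × 1000 = -200 ft.
Pressure altitude = 7200 + (-200) = 7000 ft.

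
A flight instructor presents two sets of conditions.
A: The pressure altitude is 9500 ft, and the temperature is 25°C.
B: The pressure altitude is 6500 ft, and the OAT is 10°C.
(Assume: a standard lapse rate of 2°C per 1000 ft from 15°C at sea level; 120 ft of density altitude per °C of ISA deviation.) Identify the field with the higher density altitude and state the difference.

A: ISA temp = -4°C, deviation +29°C, DA = 9500 + 120 × 29 = 12980 ft.
B: ISA temp = 2°C, deviation +8°C, DA = 6500 + 120 × 8 = 7460 ft.
A is higher by 12980 − 7460 = 5520 ft.

A by 5520 ft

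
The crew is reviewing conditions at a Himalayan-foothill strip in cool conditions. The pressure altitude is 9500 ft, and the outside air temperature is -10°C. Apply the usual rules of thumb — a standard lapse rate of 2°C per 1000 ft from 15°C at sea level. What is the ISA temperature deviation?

ISA-6°C

ISA temperature at 9500 ft = 15 − 2 × (9500/1000) = -4°C.
Deviation = OAT − ISA = -10 − (-4) = -6°C.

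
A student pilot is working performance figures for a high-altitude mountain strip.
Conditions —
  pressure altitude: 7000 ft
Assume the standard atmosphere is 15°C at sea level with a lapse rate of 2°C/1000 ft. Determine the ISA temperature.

ISA temperature = 15 − 2 × (7000/1000) = 15 − 14 = 1°C.

1°C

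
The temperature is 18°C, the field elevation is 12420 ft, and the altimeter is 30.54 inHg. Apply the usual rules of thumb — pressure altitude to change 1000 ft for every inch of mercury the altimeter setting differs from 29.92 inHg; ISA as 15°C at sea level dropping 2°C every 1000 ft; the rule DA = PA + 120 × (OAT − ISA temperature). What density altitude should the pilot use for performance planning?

Pressure altitude = 12420 + (29.92 − 30.54) × 1000 = 12420 + (-620) = 11800 ft.
ISA temperature at 11800 ft = 15 − 2 × (11800/1000) = -8.6°C.
ISA deviation = 18 − (-8.6) = +26.6°C.
Density altitude = 11800 + 120 × (26.6) = 14992 ft.

14992 ft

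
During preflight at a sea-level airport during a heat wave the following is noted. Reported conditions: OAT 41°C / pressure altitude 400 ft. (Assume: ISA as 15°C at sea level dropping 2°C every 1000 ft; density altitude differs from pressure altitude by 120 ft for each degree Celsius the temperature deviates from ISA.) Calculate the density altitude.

3616 ft

ISA temperature at 400 ft = 15 − 2 × (400/1000) = 14.2°C.
ISA deviation = 41 − 14.2 = +26.8°C.
Density altitude = 400 + 120 × (26.8) = 400 + (+3216) = 3616 ft.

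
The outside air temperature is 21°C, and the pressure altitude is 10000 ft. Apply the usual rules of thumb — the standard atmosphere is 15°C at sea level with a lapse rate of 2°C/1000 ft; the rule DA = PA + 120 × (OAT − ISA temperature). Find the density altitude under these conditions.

13120 ft

ISA temperature at 10000 ft = 15 − 2 × (10000/1000) = -5°C.
ISA deviation = 21 − (-5) = +26°C.
Density altitude = 10000 + 120 × (26) = 10000 + (+3120) = 13120 ft.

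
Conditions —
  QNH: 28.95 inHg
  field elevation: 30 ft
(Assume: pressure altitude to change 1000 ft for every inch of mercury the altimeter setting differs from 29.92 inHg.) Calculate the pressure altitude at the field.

Pressure correction = (29.92 − 28.95) × 1000 = +970 ft.
Pressure altitude = 30 + (+970) = 1000 ft.

1000 ft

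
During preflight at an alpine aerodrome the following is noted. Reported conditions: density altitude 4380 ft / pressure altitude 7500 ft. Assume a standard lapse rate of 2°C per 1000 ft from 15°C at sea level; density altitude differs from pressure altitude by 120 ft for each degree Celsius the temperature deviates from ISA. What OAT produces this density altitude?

-26°C

Density altitude − pressure altitude = 4380 − 7500 = -3120 ft.
At 120 ft/°C that is an ISA deviation of -3120/120 = -26°C.
ISA temperature at 7500 ft = 15 − 2 × (7500/1000) = 0°C.
OAT = ISA + deviation = 0 + (-26) = -26°C.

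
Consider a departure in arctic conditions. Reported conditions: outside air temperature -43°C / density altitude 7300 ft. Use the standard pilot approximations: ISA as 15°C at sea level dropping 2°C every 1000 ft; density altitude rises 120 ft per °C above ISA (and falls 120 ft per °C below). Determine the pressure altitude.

DA = PA + 120 × (OAT − (15 − 2·PA/1000)) = PA + 120·OAT − 1800 + 0.24·PA = 1.24·PA + 120·OAT − 1800.
So 1.24·PA = 7300 − 120 × (-43) + 1800 = 14260.
PA = 14260 / 1.24 = 11500 ft.

11500 ft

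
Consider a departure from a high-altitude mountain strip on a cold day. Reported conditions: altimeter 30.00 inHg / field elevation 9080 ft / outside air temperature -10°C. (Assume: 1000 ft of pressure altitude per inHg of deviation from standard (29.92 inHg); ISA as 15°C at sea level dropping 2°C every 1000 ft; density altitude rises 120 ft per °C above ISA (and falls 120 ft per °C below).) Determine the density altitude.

Pressure altitude = 9080 + (29.92 − 30.00) × 1000 = 9080 + (-80) = 9000 ft.
ISA temperature at 9000 ft = 15 − 2 × (9000/1000) = -3°C.
ISA deviation = -10 − (-3) = -7°C.
Density altitude = 9000 + 120 × (-7) = 8160 ft.

8160 ft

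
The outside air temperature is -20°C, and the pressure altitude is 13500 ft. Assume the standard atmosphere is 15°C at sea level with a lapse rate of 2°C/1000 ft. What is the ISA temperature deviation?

ISA-8°C

ISA temperature at 13500 ft = 15 − 2 × (13500/1000) = -12°C.
Deviation = OAT − ISA = -20 − (-12) = -8°C.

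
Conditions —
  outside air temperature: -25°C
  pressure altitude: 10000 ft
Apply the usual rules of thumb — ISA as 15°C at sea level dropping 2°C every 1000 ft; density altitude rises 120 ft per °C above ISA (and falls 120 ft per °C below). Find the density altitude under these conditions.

7600 ft

ISA temperature at 10000 ft = 15 − 2 × (10000/1000) = -5°C.
ISA deviation = -25 − (-5) = -20°C.
Density altitude = 10000 + 120 × (-20) = 10000 + (-2400) = 7600 ft.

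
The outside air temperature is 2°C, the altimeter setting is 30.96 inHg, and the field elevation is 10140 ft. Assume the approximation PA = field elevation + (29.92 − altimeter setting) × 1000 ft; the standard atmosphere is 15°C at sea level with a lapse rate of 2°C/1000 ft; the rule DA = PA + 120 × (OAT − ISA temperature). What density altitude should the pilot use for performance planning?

9724 ft

Pressure altitude = 10140 + (29.92 − 30.96) × 1000 = 10140 + (-1040) = 9100 ft.
ISA temperature at 9100 ft = 15 − 2 × (9100/1000) = -3.2°C.
ISA deviation = 2 − (-3.2) = +5.2°C.
Density altitude = 9100 + 120 × (5.2) = 9724 ft.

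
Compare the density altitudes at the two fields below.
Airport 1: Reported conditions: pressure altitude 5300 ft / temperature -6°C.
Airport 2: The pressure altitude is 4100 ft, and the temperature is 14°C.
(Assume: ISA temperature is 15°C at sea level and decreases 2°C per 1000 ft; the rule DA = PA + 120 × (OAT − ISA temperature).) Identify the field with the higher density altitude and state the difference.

Airport 1: ISA temp = 4.4°C, deviation -10.4°C, DA = 5300 + 120 × (-10.4) = 4052 ft.
Airport 2: ISA temp = 6.8°C, deviation +7.2°C, DA = 4100 + 120 × 7.2 = 4964 ft.
Airport 2 is higher by 4964 − 4052 = 912 ft.

Airport 2 by 912 ft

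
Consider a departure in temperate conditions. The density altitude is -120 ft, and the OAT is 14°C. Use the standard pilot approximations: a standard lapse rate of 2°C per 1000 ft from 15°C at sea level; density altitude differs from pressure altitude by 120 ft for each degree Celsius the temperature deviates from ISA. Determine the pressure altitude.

0 ft

DA = PA + 120 × (OAT − (15 − 2·PA/1000)) = PA + 120·OAT − 1800 + 0.24·PA = 1.24·PA + 120·OAT − 1800.
So 1.24·PA = -120 − 120 × 14 + 1800 = 0.
PA = 0 / 1.24 = 0 ft.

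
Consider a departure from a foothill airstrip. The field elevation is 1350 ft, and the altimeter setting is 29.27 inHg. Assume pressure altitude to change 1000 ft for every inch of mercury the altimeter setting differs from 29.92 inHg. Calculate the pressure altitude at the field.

Pressure correction = (29.92 − 29.27) × 1000 = +650 ft.
Pressure altitude = 1350 + (+650) = 2000 ft.

2000 ft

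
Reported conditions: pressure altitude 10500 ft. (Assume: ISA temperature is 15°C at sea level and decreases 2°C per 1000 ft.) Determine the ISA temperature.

-6°C

ISA temperature = 15 − 2 × (10500/1000) = 15 − 21 = -6°C.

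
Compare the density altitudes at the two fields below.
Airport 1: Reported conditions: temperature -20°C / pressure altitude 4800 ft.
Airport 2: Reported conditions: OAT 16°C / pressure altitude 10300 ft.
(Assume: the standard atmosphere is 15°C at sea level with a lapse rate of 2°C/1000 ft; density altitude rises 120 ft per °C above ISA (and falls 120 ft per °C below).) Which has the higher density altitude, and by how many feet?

Airport 2 by 11140 ft

Airport 1: ISA temp = 5.4°C, deviation -25.4°C, DA = 4800 + 120 × (-25.4) = 1752 ft.
Airport 2: ISA temp = -5.6°C, deviation +21.6°C, DA = 10300 + 120 × 21.6 = 12892 ft.
Airport 2 is higher by 12892 − 1752 = 11140 ft.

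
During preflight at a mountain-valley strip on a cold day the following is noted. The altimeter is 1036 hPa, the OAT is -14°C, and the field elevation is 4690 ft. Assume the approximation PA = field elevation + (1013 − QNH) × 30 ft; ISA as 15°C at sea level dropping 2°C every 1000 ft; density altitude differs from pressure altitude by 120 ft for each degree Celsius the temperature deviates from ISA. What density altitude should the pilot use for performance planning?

1480 ft

Pressure altitude = 4690 + (1013 − 1036) × 30 = 4690 + (-690) = 4000 ft.
ISA temperature at 4000 ft = 15 − 2 × (4000/1000) = 7°C.
ISA deviation = -14 − 7 = -21°C.
Density altitude = 4000 + 120 × (-21) = 1480 ft.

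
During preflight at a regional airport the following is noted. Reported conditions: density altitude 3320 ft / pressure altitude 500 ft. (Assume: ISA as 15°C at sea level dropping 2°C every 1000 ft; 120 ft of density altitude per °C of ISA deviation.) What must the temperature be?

Density altitude − pressure altitude = 3320 − 500 = +2820 ft.
At 120 ft/°C that is an ISA deviation of 2820/120 = +23.5°C.
ISA temperature at 500 ft = 15 − 2 × (500/1000) = 14°C.
OAT = ISA + deviation = 14 + (+23.5) = 37.5°C.

37.5°C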